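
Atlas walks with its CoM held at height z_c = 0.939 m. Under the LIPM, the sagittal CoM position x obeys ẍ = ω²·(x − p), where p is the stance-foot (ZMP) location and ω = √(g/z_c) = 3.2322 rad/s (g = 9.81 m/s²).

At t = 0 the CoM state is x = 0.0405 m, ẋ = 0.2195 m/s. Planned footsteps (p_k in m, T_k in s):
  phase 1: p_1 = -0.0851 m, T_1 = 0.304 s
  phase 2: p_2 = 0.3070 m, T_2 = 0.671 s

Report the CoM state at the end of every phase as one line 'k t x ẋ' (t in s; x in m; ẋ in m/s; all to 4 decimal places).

1 0.3040 0.1842 0.8005
2 0.9750 0.8318 1.8333

phase 1: p=-0.0851, T=0.304, ωT=0.982589, cosh=1.522852, sinh=1.148511; start (x,ẋ)=(0.040500, 0.219500) → end (x,ẋ)=(0.184166, 0.800521)
phase 2: p=0.3070, T=0.671, ωT=2.168806, cosh=4.431074, sinh=4.316760; start (x,ẋ)=(0.184166, 0.800521) → end (x,ẋ)=(0.831848, 1.833309)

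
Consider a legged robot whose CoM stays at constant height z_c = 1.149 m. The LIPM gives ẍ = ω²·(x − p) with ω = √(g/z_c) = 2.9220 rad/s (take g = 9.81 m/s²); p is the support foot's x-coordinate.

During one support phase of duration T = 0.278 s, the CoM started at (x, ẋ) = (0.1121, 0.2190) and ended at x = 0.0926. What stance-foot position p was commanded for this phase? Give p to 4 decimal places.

p = 0.3626

ωT = 2.9220·0.278 = 0.812316; cosh(ωT) = 1.348475, sinh(ωT) = 0.904646
x(T) = p + (x₀−p)·cosh(ωT) + (ẋ₀/ω)·sinh(ωT) ⇒ p·(1 − cosh) = x(T) − x₀·cosh − (ẋ₀/ω)·sinh
numerator   = 0.0926 − (0.1121)·1.348475 − (0.2190/2.9220)·0.904646 = -0.126366
denominator = 1 − 1.348475 = -0.348475
p = -0.126366 / -0.348475 = 0.3626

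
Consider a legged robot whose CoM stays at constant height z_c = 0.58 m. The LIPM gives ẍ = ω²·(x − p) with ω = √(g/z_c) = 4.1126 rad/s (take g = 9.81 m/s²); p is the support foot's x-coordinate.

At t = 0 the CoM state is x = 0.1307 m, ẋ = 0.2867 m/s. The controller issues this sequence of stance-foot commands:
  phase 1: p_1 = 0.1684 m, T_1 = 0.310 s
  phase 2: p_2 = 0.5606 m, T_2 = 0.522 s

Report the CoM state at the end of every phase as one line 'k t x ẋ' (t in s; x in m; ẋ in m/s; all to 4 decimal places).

phase 1: p=0.1684, T=0.310, ωT=1.274906, cosh=1.928911, sinh=1.649454; start (x,ẋ)=(0.130700, 0.286700) → end (x,ẋ)=(0.210668, 0.297279)
phase 2: p=0.5606, T=0.522, ωT=2.146777, cosh=4.337048, sinh=4.220188; start (x,ẋ)=(0.210668, 0.297279) → end (x,ẋ)=(-0.652017, -4.784090)

1 0.3100 0.2107 0.2973
2 0.8320 -0.6520 -4.7841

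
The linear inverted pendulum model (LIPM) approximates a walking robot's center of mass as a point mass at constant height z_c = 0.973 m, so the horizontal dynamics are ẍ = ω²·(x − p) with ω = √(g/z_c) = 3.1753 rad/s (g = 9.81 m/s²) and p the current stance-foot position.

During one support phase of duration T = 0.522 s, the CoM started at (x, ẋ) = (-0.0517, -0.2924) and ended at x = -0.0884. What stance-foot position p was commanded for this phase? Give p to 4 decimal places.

ωT = 3.1753·0.522 = 1.657507; cosh(ωT) = 2.718414, sinh(ωT) = 2.527800
x(T) = p + (x₀−p)·cosh(ωT) + (ẋ₀/ω)·sinh(ωT) ⇒ p·(1 − cosh) = x(T) − x₀·cosh − (ẋ₀/ω)·sinh
numerator   = -0.0884 − (-0.0517)·2.718414 − (-0.2924/3.1753)·2.527800 = 0.284916
denominator = 1 − 2.718414 = -1.718414
p = 0.284916 / -1.718414 = -0.1658

p = -0.1658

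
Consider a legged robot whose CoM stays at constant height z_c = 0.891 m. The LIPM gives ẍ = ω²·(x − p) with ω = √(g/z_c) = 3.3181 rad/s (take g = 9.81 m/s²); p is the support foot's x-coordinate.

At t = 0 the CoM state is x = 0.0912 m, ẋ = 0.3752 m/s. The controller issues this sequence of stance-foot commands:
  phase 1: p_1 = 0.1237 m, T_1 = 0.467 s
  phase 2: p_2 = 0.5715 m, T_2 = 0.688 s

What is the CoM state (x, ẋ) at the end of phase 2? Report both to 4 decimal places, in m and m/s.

x = 0.2121, ẋ = -1.0306

phase 1: p=0.1237, T=0.467, ωT=1.549553, cosh=2.460853, sinh=2.248510; start (x,ẋ)=(0.091200, 0.375200) → end (x,ẋ)=(0.297977, 0.680837)
phase 2: p=0.5715, T=0.688, ωT=2.282853, cosh=4.953302, sinh=4.851309; start (x,ẋ)=(0.297977, 0.680837) → end (x,ẋ)=(0.212089, -1.030553)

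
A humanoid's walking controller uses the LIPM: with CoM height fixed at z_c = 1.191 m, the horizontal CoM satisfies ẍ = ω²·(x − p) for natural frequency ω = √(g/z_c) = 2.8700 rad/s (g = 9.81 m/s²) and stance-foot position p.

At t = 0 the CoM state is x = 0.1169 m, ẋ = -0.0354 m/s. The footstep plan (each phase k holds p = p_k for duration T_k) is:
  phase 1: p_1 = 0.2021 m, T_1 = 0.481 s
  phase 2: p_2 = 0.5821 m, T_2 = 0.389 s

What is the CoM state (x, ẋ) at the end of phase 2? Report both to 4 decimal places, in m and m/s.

phase 1: p=0.2021, T=0.481, ωT=1.380470, cosh=2.114115, sinh=1.862655; start (x,ẋ)=(0.116900, -0.035400) → end (x,ẋ)=(-0.000998, -0.530304)
phase 2: p=0.5821, T=0.389, ωT=1.116430, cosh=1.690689, sinh=1.363243; start (x,ẋ)=(-0.000998, -0.530304) → end (x,ẋ)=(-0.655630, -3.177952)

x = -0.6556, ẋ = -3.1780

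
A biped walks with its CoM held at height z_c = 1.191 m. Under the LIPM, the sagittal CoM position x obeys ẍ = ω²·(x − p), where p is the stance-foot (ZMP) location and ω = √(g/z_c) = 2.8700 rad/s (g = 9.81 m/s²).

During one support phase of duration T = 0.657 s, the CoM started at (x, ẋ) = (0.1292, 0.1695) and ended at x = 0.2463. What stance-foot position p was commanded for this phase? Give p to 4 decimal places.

ωT = 2.8700·0.657 = 1.885590; cosh(ωT) = 3.370991, sinh(ωT) = 3.219251
x(T) = p + (x₀−p)·cosh(ωT) + (ẋ₀/ω)·sinh(ωT) ⇒ p·(1 − cosh) = x(T) − x₀·cosh − (ẋ₀/ω)·sinh
numerator   = 0.2463 − (0.1292)·3.370991 − (0.1695/2.8700)·3.219251 = -0.379358
denominator = 1 − 3.370991 = -2.370991
p = -0.379358 / -2.370991 = 0.1600

p = 0.1600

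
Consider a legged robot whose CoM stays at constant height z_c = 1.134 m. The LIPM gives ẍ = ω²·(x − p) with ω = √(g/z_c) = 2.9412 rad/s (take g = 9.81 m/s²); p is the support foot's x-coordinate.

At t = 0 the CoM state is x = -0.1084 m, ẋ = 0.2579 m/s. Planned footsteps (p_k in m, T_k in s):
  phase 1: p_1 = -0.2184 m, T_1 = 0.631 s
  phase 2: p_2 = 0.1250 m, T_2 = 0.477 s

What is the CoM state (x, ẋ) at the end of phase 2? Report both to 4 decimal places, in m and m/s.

x = 1.9567, ẋ = 5.6333

phase 1: p=-0.2184, T=0.631, ωT=1.855897, cosh=3.276874, sinh=3.120561; start (x,ẋ)=(-0.108400, 0.257900) → end (x,ẋ)=(0.415684, 1.854707)
phase 2: p=0.1250, T=0.477, ωT=1.402952, cosh=2.156530, sinh=1.910660; start (x,ẋ)=(0.415684, 1.854707) → end (x,ẋ)=(1.956721, 5.633267)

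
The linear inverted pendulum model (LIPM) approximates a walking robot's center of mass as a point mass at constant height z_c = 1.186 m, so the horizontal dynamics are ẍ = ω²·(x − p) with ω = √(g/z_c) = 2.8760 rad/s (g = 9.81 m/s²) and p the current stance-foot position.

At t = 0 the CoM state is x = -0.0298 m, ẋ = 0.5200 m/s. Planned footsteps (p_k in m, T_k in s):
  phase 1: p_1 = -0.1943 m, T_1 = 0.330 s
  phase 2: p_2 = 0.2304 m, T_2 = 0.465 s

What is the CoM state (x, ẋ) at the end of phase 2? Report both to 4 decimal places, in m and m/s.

x = 1.0638, ẋ = 2.7224

phase 1: p=-0.1943, T=0.330, ωT=0.949080, cosh=1.485214, sinh=1.098117; start (x,ẋ)=(-0.029800, 0.520000) → end (x,ẋ)=(0.248565, 1.291833)
phase 2: p=0.2304, T=0.465, ωT=1.337340, cosh=2.035721, sinh=1.773178; start (x,ẋ)=(0.248565, 1.291833) → end (x,ẋ)=(1.063849, 2.722445)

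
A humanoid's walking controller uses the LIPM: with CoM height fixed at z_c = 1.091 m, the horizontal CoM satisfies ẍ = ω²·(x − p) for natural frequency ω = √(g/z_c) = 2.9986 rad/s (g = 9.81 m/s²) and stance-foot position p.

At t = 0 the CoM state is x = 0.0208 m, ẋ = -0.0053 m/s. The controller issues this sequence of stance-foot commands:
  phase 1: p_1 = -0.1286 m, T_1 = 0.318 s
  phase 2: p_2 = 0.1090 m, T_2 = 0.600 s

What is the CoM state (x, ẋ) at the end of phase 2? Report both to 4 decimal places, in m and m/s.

phase 1: p=-0.1286, T=0.318, ωT=0.953555, cosh=1.490143, sinh=1.104775; start (x,ẋ)=(0.020800, -0.005300) → end (x,ẋ)=(0.092075, 0.487031)
phase 2: p=0.1090, T=0.600, ωT=1.799160, cosh=3.105003, sinh=2.939565; start (x,ẋ)=(0.092075, 0.487031) → end (x,ẋ)=(0.533890, 1.363044)

x = 0.5339, ẋ = 1.3630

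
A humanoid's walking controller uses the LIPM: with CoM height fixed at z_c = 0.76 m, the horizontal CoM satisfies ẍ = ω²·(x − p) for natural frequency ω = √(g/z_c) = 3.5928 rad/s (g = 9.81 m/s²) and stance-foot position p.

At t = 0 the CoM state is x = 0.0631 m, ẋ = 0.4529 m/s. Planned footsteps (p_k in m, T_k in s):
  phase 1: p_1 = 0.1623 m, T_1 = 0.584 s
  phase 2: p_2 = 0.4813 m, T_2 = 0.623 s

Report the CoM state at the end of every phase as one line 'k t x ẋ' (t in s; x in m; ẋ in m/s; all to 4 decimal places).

1 0.5840 0.2579 0.4429
2 1.2070 -0.0064 -1.6194

phase 1: p=0.1623, T=0.584, ωT=2.098195, cosh=4.137061, sinh=4.014384; start (x,ẋ)=(0.063100, 0.452900) → end (x,ẋ)=(0.257947, 0.442926)
phase 2: p=0.4813, T=0.623, ωT=2.238314, cosh=4.742075, sinh=4.635437; start (x,ẋ)=(0.257947, 0.442926) → end (x,ẋ)=(-0.006391, -1.619372)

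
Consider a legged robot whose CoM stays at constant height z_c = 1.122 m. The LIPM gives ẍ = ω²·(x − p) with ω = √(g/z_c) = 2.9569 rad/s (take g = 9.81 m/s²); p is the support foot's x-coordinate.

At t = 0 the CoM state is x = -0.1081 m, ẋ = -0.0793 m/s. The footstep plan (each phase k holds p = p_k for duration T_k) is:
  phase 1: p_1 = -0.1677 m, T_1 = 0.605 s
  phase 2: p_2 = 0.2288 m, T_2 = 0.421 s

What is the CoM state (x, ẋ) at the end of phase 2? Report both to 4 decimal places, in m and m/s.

x = -0.1741, ẋ = -0.8660

phase 1: p=-0.1677, T=0.605, ωT=1.788925, cosh=3.075077, sinh=2.907937; start (x,ẋ)=(-0.108100, -0.079300) → end (x,ẋ)=(-0.062412, 0.268616)
phase 2: p=0.2288, T=0.421, ωT=1.244855, cosh=1.880207, sinh=1.592224; start (x,ẋ)=(-0.062412, 0.268616) → end (x,ẋ)=(-0.174096, -0.865988)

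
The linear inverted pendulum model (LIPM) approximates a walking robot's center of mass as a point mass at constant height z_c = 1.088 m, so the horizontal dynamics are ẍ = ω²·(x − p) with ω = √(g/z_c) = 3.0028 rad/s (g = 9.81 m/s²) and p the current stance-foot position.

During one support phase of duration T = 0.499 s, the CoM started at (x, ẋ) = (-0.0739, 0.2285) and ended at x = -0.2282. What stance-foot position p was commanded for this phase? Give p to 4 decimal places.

p = 0.1604

ωT = 3.0028·0.499 = 1.498397; cosh(ωT) = 2.349000, sinh(ωT) = 2.125512
x(T) = p + (x₀−p)·cosh(ωT) + (ẋ₀/ω)·sinh(ωT) ⇒ p·(1 − cosh) = x(T) − x₀·cosh − (ẋ₀/ω)·sinh
numerator   = -0.2282 − (-0.0739)·2.349000 − (0.2285/3.0028)·2.125512 = -0.216351
denominator = 1 − 2.349000 = -1.349000
p = -0.216351 / -1.349000 = 0.1604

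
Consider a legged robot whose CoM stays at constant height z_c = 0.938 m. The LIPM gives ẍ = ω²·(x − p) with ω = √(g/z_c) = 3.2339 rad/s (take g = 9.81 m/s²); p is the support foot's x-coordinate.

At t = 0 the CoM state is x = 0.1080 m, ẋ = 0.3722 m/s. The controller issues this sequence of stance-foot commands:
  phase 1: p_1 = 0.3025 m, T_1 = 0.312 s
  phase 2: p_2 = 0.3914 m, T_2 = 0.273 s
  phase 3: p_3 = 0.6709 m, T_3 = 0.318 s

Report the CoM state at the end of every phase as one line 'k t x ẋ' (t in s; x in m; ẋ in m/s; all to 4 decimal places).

1 0.3120 0.1372 -0.1697
2 0.5850 -0.0211 -1.0641
3 0.9030 -0.8217 -4.4071

phase 1: p=0.3025, T=0.312, ωT=1.008977, cosh=1.553692, sinh=1.189101; start (x,ẋ)=(0.108000, 0.372200) → end (x,ẋ)=(0.137164, -0.169652)
phase 2: p=0.3914, T=0.273, ωT=0.882855, cosh=1.415696, sinh=1.002096; start (x,ẋ)=(0.137164, -0.169652) → end (x,ẋ)=(-0.021091, -1.064072)
phase 3: p=0.6709, T=0.318, ωT=1.028380, cosh=1.577059, sinh=1.219473; start (x,ẋ)=(-0.021091, -1.064072) → end (x,ẋ)=(-0.821662, -4.407079)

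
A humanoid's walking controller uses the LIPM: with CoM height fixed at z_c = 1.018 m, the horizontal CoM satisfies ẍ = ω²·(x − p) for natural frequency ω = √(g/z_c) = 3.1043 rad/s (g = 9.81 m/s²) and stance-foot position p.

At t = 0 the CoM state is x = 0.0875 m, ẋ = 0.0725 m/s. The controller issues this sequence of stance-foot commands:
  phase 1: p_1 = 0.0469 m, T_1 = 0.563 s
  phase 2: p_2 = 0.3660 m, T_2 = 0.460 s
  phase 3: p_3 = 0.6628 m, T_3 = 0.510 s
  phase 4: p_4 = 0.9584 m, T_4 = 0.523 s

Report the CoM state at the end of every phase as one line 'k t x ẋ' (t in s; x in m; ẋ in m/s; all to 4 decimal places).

1 0.5630 0.2320 0.5653
2 1.0230 0.4284 0.4290
3 1.5330 0.3902 -0.6087
4 2.0560 -1.0161 -5.9017

phase 1: p=0.0469, T=0.563, ωT=1.747721, cosh=2.957836, sinh=2.783666; start (x,ẋ)=(0.087500, 0.072500) → end (x,ẋ)=(0.232000, 0.565281)
phase 2: p=0.3660, T=0.460, ωT=1.427978, cosh=2.205026, sinh=1.965233; start (x,ẋ)=(0.232000, 0.565281) → end (x,ẋ)=(0.428388, 0.428969)
phase 3: p=0.6628, T=0.510, ωT=1.583193, cosh=2.537900, sinh=2.332582; start (x,ẋ)=(0.428388, 0.428969) → end (x,ẋ)=(0.390213, -0.608708)
phase 4: p=0.9584, T=0.523, ωT=1.623549, cosh=2.634126, sinh=2.436929; start (x,ẋ)=(0.390213, -0.608708) → end (x,ẋ)=(-1.016121, -5.901720)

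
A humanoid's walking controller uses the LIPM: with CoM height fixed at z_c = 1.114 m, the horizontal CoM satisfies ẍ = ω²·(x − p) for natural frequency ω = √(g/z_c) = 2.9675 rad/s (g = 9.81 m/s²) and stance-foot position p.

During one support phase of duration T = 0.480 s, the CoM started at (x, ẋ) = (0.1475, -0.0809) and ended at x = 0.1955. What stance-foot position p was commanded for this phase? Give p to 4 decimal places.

ωT = 2.9675·0.480 = 1.424400; cosh(ωT) = 2.198008, sinh(ωT) = 1.957356
x(T) = p + (x₀−p)·cosh(ωT) + (ẋ₀/ω)·sinh(ωT) ⇒ p·(1 − cosh) = x(T) − x₀·cosh − (ẋ₀/ω)·sinh
numerator   = 0.1955 − (0.1475)·2.198008 − (-0.0809/2.9675)·1.957356 = -0.075345
denominator = 1 − 2.198008 = -1.198008
p = -0.075345 / -1.198008 = 0.0629

p = 0.0629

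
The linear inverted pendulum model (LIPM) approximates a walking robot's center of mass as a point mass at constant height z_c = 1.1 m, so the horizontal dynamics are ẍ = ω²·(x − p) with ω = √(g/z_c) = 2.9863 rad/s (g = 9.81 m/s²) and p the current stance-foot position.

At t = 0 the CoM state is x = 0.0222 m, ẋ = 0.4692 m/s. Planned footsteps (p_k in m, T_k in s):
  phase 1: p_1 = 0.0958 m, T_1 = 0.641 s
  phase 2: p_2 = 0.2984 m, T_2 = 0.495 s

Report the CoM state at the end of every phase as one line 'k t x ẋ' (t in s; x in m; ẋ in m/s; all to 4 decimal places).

1 0.6410 0.3620 0.8965
2 1.1360 1.0690 2.4625

phase 1: p=0.0958, T=0.641, ωT=1.914218, cosh=3.464546, sinh=3.317089; start (x,ẋ)=(0.022200, 0.469200) → end (x,ẋ)=(0.361982, 0.896497)
phase 2: p=0.2984, T=0.495, ωT=1.478218, cosh=2.306585, sinh=2.078542; start (x,ẋ)=(0.361982, 0.896497) → end (x,ẋ)=(1.069042, 2.462509)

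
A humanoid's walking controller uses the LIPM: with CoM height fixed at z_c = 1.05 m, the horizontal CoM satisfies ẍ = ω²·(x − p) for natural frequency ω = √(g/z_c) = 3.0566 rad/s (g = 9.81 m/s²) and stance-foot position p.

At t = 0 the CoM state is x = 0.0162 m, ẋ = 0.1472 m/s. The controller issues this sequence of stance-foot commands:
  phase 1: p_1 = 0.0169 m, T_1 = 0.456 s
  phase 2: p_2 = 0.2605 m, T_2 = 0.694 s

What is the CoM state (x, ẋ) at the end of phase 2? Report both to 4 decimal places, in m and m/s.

x = 0.0269, ẋ = -0.6204

phase 1: p=0.0169, T=0.456, ωT=1.393810, cosh=2.139151, sinh=1.891023; start (x,ẋ)=(0.016200, 0.147200) → end (x,ẋ)=(0.106471, 0.310837)
phase 2: p=0.2605, T=0.694, ωT=2.121280, cosh=4.230845, sinh=4.110967; start (x,ẋ)=(0.106471, 0.310837) → end (x,ẋ)=(0.026885, -0.620365)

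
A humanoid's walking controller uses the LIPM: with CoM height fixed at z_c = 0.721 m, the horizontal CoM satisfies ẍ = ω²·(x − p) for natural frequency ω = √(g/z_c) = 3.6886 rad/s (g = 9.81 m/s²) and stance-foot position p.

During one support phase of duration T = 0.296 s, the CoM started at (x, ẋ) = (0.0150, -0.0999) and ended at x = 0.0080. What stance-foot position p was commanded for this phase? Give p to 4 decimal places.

ωT = 3.6886·0.296 = 1.091826; cosh(ωT) = 1.657656, sinh(ωT) = 1.322053
x(T) = p + (x₀−p)·cosh(ωT) + (ẋ₀/ω)·sinh(ωT) ⇒ p·(1 − cosh) = x(T) − x₀·cosh − (ẋ₀/ω)·sinh
numerator   = 0.0080 − (0.0150)·1.657656 − (-0.0999/3.6886)·1.322053 = 0.018941
denominator = 1 − 1.657656 = -0.657656
p = 0.018941 / -0.657656 = -0.0288

p = -0.0288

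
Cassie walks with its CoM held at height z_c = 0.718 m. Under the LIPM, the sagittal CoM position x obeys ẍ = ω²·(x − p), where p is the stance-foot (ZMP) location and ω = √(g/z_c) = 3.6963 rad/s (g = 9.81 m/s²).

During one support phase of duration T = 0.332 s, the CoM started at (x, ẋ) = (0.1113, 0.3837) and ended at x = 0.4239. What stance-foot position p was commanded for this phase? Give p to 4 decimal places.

ωT = 3.6963·0.332 = 1.227172; cosh(ωT) = 1.852344, sinh(ωT) = 1.559223
x(T) = p + (x₀−p)·cosh(ωT) + (ẋ₀/ω)·sinh(ωT) ⇒ p·(1 − cosh) = x(T) − x₀·cosh − (ẋ₀/ω)·sinh
numerator   = 0.4239 − (0.1113)·1.852344 − (0.3837/3.6963)·1.559223 = 0.055877
denominator = 1 − 1.852344 = -0.852344
p = 0.055877 / -0.852344 = -0.0656

p = -0.0656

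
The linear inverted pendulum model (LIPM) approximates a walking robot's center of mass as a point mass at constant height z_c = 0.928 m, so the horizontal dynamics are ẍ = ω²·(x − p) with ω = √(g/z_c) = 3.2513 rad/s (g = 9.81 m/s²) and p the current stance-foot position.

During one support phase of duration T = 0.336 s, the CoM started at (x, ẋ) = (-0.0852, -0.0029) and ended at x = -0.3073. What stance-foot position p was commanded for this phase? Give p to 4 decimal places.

p = 0.2503

ωT = 3.2513·0.336 = 1.092437; cosh(ωT) = 1.658464, sinh(ωT) = 1.323066
x(T) = p + (x₀−p)·cosh(ωT) + (ẋ₀/ω)·sinh(ωT) ⇒ p·(1 − cosh) = x(T) − x₀·cosh − (ẋ₀/ω)·sinh
numerator   = -0.3073 − (-0.0852)·1.658464 − (-0.0029/3.2513)·1.323066 = -0.164819
denominator = 1 − 1.658464 = -0.658464
p = -0.164819 / -0.658464 = 0.2503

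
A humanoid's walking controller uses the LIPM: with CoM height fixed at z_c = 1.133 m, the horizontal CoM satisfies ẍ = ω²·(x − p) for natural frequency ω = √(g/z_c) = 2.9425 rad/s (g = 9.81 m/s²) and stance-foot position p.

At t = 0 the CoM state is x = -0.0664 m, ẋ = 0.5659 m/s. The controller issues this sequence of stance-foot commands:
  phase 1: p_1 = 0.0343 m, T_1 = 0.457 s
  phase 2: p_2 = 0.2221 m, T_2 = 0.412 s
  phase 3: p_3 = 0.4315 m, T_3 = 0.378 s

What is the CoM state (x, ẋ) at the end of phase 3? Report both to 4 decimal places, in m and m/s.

phase 1: p=0.0343, T=0.457, ωT=1.344723, cosh=2.048867, sinh=1.788255; start (x,ẋ)=(-0.066400, 0.565900) → end (x,ẋ)=(0.171895, 0.629576)
phase 2: p=0.2221, T=0.412, ωT=1.212310, cosh=1.829375, sinh=1.531865; start (x,ẋ)=(0.171895, 0.629576) → end (x,ẋ)=(0.458014, 0.925433)
phase 3: p=0.4315, T=0.378, ωT=1.112265, cosh=1.685026, sinh=1.356213; start (x,ẋ)=(0.458014, 0.925433) → end (x,ẋ)=(0.902714, 1.665188)

x = 0.9027, ẋ = 1.6652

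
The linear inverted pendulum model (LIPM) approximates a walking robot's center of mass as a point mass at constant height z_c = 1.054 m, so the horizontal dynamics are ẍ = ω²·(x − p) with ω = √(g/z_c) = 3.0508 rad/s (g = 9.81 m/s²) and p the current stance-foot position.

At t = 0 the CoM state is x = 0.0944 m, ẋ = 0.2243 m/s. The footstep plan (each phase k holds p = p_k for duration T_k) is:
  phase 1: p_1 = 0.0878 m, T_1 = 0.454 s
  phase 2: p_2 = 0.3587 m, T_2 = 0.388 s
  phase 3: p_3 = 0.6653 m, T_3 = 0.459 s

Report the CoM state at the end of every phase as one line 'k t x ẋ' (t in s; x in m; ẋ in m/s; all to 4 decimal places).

1 0.4540 0.2395 0.5138
2 0.8420 0.3950 0.3794
3 1.3010 0.3207 -0.7545

phase 1: p=0.0878, T=0.454, ωT=1.385063, cosh=2.122693, sinh=1.872385; start (x,ẋ)=(0.094400, 0.224300) → end (x,ẋ)=(0.239471, 0.513821)
phase 2: p=0.3587, T=0.388, ωT=1.183710, cosh=1.786306, sinh=1.480165; start (x,ẋ)=(0.239471, 0.513821) → end (x,ẋ)=(0.395012, 0.379439)
phase 3: p=0.6653, T=0.459, ωT=1.400317, cosh=2.151503, sinh=1.904984; start (x,ẋ)=(0.395012, 0.379439) → end (x,ẋ)=(0.320705, -0.754474)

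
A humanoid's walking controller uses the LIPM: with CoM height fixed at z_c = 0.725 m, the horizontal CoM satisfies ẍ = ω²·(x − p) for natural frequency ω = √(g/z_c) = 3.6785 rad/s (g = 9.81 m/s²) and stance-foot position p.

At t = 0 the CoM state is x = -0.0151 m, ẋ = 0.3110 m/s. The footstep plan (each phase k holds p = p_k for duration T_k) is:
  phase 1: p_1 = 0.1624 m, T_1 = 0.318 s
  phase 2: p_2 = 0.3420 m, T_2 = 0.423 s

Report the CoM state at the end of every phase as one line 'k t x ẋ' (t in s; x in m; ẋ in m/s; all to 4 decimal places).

1 0.3180 -0.0280 -0.4011
2 0.7410 -0.8208 -4.0748

phase 1: p=0.1624, T=0.318, ωT=1.169763, cosh=1.765835, sinh=1.455394; start (x,ẋ)=(-0.015100, 0.311000) → end (x,ẋ)=(-0.027989, -0.401101)
phase 2: p=0.3420, T=0.423, ωT=1.556005, cosh=2.475414, sinh=2.264436; start (x,ẋ)=(-0.027989, -0.401101) → end (x,ẋ)=(-0.820788, -4.074799)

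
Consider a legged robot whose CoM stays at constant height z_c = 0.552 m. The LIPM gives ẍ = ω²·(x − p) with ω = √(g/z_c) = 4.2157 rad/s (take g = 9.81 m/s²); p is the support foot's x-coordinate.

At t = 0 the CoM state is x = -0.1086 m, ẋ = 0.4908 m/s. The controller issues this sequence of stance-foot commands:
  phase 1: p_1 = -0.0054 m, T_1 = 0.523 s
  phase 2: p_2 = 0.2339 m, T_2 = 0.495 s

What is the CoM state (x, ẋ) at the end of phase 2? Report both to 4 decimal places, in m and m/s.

phase 1: p=-0.0054, T=0.523, ωT=2.204811, cosh=4.589405, sinh=4.479134; start (x,ẋ)=(-0.108600, 0.490800) → end (x,ẋ)=(0.042443, 0.303787)
phase 2: p=0.2339, T=0.495, ωT=2.086771, cosh=4.091471, sinh=3.967384; start (x,ẋ)=(0.042443, 0.303787) → end (x,ẋ)=(-0.263548, -1.959242)

x = -0.2635, ẋ = -1.9592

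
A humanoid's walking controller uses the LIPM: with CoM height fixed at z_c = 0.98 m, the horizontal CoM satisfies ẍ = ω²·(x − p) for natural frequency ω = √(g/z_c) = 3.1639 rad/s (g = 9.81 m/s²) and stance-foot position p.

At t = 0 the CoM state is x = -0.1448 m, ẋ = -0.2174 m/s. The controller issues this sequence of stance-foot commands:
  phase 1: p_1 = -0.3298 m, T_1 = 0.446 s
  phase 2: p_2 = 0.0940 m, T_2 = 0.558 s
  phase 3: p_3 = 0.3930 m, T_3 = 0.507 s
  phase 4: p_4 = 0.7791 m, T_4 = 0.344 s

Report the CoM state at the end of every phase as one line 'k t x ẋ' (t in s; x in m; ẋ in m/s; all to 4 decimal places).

phase 1: p=-0.3298, T=0.446, ωT=1.411099, cosh=2.172168, sinh=1.928293; start (x,ẋ)=(-0.144800, -0.217400) → end (x,ẋ)=(-0.060447, 0.656442)
phase 2: p=0.0940, T=0.558, ωT=1.765456, cosh=3.007673, sinh=2.836565; start (x,ẋ)=(-0.060447, 0.656442) → end (x,ẋ)=(0.218001, 0.588261)
phase 3: p=0.3930, T=0.507, ωT=1.604097, cosh=2.587220, sinh=2.386149; start (x,ẋ)=(0.218001, 0.588261) → end (x,ẋ)=(0.383893, 0.200797)
phase 4: p=0.7791, T=0.344, ωT=1.088382, cosh=1.653113, sinh=1.316352; start (x,ẋ)=(0.383893, 0.200797) → end (x,ẋ)=(0.209320, -1.314021)

1 0.4460 -0.0604 0.6564
2 1.0040 0.2180 0.5883
3 1.5110 0.3839 0.2008
4 1.8550 0.2093 -1.3140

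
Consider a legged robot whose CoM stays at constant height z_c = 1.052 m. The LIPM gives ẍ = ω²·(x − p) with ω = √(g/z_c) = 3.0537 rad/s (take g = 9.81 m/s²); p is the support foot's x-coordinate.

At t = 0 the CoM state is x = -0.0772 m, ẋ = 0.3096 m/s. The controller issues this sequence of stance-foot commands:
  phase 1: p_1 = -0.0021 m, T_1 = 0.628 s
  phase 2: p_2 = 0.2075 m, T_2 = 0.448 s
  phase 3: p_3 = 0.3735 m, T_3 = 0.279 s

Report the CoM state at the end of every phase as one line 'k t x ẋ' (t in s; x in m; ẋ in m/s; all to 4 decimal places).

1 0.6280 0.0744 0.3127
2 1.0760 0.1172 -0.0927
3 1.3550 -0.0107 -0.8789

phase 1: p=-0.0021, T=0.628, ωT=1.917724, cosh=3.476195, sinh=3.329254; start (x,ẋ)=(-0.077200, 0.309600) → end (x,ẋ)=(0.074375, 0.312723)
phase 2: p=0.2075, T=0.448, ωT=1.368058, cosh=2.091158, sinh=1.836557; start (x,ẋ)=(0.074375, 0.312723) → end (x,ẋ)=(0.117192, -0.092653)
phase 3: p=0.3735, T=0.279, ωT=0.851982, cosh=1.385429, sinh=0.958860; start (x,ẋ)=(0.117192, -0.092653) → end (x,ẋ)=(-0.010689, -0.878852)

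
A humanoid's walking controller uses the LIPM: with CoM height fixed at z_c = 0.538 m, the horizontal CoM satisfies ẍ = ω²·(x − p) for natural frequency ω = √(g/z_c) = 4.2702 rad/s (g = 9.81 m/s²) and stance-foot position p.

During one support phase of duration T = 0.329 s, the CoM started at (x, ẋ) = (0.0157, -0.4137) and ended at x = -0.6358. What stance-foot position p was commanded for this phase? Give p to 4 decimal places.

p = 0.4173

ωT = 4.2702·0.329 = 1.404896; cosh(ωT) = 2.160247, sinh(ωT) = 1.914855
x(T) = p + (x₀−p)·cosh(ωT) + (ẋ₀/ω)·sinh(ωT) ⇒ p·(1 − cosh) = x(T) − x₀·cosh − (ẋ₀/ω)·sinh
numerator   = -0.6358 − (0.0157)·2.160247 − (-0.4137/4.2702)·1.914855 = -0.484203
denominator = 1 − 2.160247 = -1.160247
p = -0.484203 / -1.160247 = 0.4173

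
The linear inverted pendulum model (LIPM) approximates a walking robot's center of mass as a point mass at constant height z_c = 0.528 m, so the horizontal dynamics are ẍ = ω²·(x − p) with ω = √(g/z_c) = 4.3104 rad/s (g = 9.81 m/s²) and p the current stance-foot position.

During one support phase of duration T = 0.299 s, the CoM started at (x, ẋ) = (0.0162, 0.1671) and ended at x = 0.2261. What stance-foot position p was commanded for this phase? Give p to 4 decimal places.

p = -0.1360

ωT = 4.3104·0.299 = 1.288810; cosh(ωT) = 1.952032, sinh(ωT) = 1.676433
x(T) = p + (x₀−p)·cosh(ωT) + (ẋ₀/ω)·sinh(ωT) ⇒ p·(1 − cosh) = x(T) − x₀·cosh − (ẋ₀/ω)·sinh
numerator   = 0.2261 − (0.0162)·1.952032 − (0.1671/4.3104)·1.676433 = 0.129487
denominator = 1 − 1.952032 = -0.952032
p = 0.129487 / -0.952032 = -0.1360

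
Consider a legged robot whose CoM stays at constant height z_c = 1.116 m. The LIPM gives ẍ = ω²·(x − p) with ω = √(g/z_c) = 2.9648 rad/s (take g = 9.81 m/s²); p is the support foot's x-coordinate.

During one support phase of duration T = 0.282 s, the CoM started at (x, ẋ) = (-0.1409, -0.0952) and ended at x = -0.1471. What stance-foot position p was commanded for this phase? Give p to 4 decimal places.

p = -0.2054

ωT = 2.9648·0.282 = 0.836074; cosh(ωT) = 1.370349, sinh(ωT) = 0.936940
x(T) = p + (x₀−p)·cosh(ωT) + (ẋ₀/ω)·sinh(ωT) ⇒ p·(1 − cosh) = x(T) − x₀·cosh − (ẋ₀/ω)·sinh
numerator   = -0.1471 − (-0.1409)·1.370349 − (-0.0952/2.9648)·0.936940 = 0.076067
denominator = 1 − 1.370349 = -0.370349
p = 0.076067 / -0.370349 = -0.2054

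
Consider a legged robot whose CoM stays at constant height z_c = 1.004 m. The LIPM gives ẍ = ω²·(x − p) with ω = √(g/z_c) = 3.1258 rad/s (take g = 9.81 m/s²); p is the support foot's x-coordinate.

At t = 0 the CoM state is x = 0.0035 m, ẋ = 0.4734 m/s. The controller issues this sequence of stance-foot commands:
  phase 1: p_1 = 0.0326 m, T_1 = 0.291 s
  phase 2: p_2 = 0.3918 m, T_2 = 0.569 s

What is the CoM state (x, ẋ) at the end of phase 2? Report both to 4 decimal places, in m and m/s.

x = 0.1914, ẋ = -0.3984

phase 1: p=0.0326, T=0.291, ωT=0.909608, cosh=1.443015, sinh=1.040333; start (x,ẋ)=(0.003500, 0.473400) → end (x,ẋ)=(0.148166, 0.588494)
phase 2: p=0.3918, T=0.569, ωT=1.778580, cosh=3.045160, sinh=2.876283; start (x,ẋ)=(0.148166, 0.588494) → end (x,ẋ)=(0.191412, -0.398379)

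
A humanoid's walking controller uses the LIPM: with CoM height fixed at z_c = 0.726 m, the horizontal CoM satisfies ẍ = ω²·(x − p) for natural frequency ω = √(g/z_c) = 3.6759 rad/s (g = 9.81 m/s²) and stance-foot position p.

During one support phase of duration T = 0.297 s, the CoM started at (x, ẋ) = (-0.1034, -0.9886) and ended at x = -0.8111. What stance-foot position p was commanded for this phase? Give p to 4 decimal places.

p = 0.4322

ωT = 3.6759·0.297 = 1.091742; cosh(ωT) = 1.657546, sinh(ωT) = 1.321915
x(T) = p + (x₀−p)·cosh(ωT) + (ẋ₀/ω)·sinh(ωT) ⇒ p·(1 − cosh) = x(T) − x₀·cosh − (ẋ₀/ω)·sinh
numerator   = -0.8111 − (-0.1034)·1.657546 − (-0.9886/3.6759)·1.321915 = -0.284193
denominator = 1 − 1.657546 = -0.657546
p = -0.284193 / -0.657546 = 0.4322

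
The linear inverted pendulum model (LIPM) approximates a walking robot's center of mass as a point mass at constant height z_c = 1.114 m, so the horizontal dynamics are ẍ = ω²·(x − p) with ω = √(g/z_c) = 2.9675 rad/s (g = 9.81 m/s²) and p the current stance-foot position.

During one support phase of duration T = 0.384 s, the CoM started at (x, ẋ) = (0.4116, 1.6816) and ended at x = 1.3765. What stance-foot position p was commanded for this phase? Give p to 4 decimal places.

p = 0.1763

ωT = 2.9675·0.384 = 1.139520; cosh(ωT) = 1.722620, sinh(ωT) = 1.402648
x(T) = p + (x₀−p)·cosh(ωT) + (ẋ₀/ω)·sinh(ωT) ⇒ p·(1 − cosh) = x(T) − x₀·cosh − (ẋ₀/ω)·sinh
numerator   = 1.3765 − (0.4116)·1.722620 − (1.6816/2.9675)·1.402648 = -0.127372
denominator = 1 − 1.722620 = -0.722620
p = -0.127372 / -0.722620 = 0.1763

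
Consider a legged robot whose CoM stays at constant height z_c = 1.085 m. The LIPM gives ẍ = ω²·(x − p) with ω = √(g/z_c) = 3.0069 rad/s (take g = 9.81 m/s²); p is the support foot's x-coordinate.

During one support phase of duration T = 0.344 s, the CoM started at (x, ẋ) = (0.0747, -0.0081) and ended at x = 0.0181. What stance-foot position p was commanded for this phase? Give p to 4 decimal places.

p = 0.1659

ωT = 3.0069·0.344 = 1.034374; cosh(ωT) = 1.584396, sinh(ωT) = 1.228947
x(T) = p + (x₀−p)·cosh(ωT) + (ẋ₀/ω)·sinh(ωT) ⇒ p·(1 − cosh) = x(T) − x₀·cosh − (ẋ₀/ω)·sinh
numerator   = 0.0181 − (0.0747)·1.584396 − (-0.0081/3.0069)·1.228947 = -0.096944
denominator = 1 − 1.584396 = -0.584396
p = -0.096944 / -0.584396 = 0.1659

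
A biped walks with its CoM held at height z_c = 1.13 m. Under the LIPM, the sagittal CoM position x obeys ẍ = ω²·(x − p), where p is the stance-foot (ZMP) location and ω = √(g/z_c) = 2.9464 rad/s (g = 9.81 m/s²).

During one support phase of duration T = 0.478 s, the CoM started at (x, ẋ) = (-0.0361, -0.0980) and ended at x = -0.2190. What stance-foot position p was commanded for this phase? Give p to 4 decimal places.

p = 0.0658

ωT = 2.9464·0.478 = 1.408379; cosh(ωT) = 2.166931, sinh(ωT) = 1.922391
x(T) = p + (x₀−p)·cosh(ωT) + (ẋ₀/ω)·sinh(ωT) ⇒ p·(1 − cosh) = x(T) − x₀·cosh − (ẋ₀/ω)·sinh
numerator   = -0.2190 − (-0.0361)·2.166931 − (-0.0980/2.9464)·1.922391 = -0.076833
denominator = 1 − 2.166931 = -1.166931
p = -0.076833 / -1.166931 = 0.0658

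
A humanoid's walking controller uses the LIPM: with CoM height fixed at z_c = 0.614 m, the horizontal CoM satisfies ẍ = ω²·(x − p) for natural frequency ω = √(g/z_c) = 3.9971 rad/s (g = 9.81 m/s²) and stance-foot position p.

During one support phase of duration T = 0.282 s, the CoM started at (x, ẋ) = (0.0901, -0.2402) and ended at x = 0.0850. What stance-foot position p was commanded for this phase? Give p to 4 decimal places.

ωT = 3.9971·0.282 = 1.127182; cosh(ωT) = 1.705445, sinh(ωT) = 1.381501
x(T) = p + (x₀−p)·cosh(ωT) + (ẋ₀/ω)·sinh(ωT) ⇒ p·(1 − cosh) = x(T) − x₀·cosh − (ẋ₀/ω)·sinh
numerator   = 0.0850 − (0.0901)·1.705445 − (-0.2402/3.9971)·1.381501 = 0.014359
denominator = 1 − 1.705445 = -0.705445
p = 0.014359 / -0.705445 = -0.0204

p = -0.0204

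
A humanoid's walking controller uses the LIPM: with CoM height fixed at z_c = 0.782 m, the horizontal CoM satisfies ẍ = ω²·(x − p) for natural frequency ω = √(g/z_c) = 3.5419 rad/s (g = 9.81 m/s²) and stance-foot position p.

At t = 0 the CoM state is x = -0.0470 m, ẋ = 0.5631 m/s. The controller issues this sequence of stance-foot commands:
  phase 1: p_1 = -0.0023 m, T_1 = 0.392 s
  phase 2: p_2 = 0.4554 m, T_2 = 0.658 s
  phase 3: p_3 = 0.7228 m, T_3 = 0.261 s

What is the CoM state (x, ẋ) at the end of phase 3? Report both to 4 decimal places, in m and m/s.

phase 1: p=-0.0023, T=0.392, ωT=1.388425, cosh=2.128999, sinh=1.879531; start (x,ẋ)=(-0.047000, 0.563100) → end (x,ẋ)=(0.201346, 0.901267)
phase 2: p=0.4554, T=0.658, ωT=2.330570, cosh=5.190522, sinh=5.093282; start (x,ẋ)=(0.201346, 0.901267) → end (x,ẋ)=(0.432757, 0.094942)
phase 3: p=0.7228, T=0.261, ωT=0.924436, cosh=1.458601, sinh=1.061845; start (x,ẋ)=(0.432757, 0.094942) → end (x,ẋ)=(0.328207, -0.952353)

x = 0.3282, ẋ = -0.9524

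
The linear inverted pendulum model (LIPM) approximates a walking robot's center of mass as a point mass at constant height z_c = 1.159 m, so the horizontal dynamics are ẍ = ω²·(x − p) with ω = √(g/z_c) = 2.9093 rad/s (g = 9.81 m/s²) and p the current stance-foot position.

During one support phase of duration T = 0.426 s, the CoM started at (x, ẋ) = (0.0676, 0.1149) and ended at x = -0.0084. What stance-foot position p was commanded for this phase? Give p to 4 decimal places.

ωT = 2.9093·0.426 = 1.239362; cosh(ωT) = 1.871489, sinh(ωT) = 1.581920
x(T) = p + (x₀−p)·cosh(ωT) + (ẋ₀/ω)·sinh(ωT) ⇒ p·(1 − cosh) = x(T) − x₀·cosh − (ẋ₀/ω)·sinh
numerator   = -0.0084 − (0.0676)·1.871489 − (0.1149/2.9093)·1.581920 = -0.197389
denominator = 1 − 1.871489 = -0.871489
p = -0.197389 / -0.871489 = 0.2265

p = 0.2265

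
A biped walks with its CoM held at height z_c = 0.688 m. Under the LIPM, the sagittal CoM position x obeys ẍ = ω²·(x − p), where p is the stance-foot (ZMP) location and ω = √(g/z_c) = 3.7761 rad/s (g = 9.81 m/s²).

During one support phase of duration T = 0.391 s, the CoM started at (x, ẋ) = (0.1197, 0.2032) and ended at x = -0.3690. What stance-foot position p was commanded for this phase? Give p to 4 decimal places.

ωT = 3.7761·0.391 = 1.476455; cosh(ωT) = 2.302923, sinh(ωT) = 2.074477
x(T) = p + (x₀−p)·cosh(ωT) + (ẋ₀/ω)·sinh(ωT) ⇒ p·(1 − cosh) = x(T) − x₀·cosh − (ẋ₀/ω)·sinh
numerator   = -0.3690 − (0.1197)·2.302923 − (0.2032/3.7761)·2.074477 = -0.756292
denominator = 1 − 2.302923 = -1.302923
p = -0.756292 / -1.302923 = 0.5805

p = 0.5805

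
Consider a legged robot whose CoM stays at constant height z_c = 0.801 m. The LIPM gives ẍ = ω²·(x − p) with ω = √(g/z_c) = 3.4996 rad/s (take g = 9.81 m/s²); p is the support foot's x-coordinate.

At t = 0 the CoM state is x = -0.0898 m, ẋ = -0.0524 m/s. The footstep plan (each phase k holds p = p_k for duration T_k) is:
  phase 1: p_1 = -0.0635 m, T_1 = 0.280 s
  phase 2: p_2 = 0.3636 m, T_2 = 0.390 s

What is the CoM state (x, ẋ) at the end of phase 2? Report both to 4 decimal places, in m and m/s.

phase 1: p=-0.0635, T=0.280, ωT=0.979888, cosh=1.519755, sinh=1.144402; start (x,ẋ)=(-0.089800, -0.052400) → end (x,ẋ)=(-0.120605, -0.184965)
phase 2: p=0.3636, T=0.390, ωT=1.364844, cosh=2.085266, sinh=1.829846; start (x,ẋ)=(-0.120605, -0.184965) → end (x,ẋ)=(-0.742810, -3.486419)

x = -0.7428, ẋ = -3.4864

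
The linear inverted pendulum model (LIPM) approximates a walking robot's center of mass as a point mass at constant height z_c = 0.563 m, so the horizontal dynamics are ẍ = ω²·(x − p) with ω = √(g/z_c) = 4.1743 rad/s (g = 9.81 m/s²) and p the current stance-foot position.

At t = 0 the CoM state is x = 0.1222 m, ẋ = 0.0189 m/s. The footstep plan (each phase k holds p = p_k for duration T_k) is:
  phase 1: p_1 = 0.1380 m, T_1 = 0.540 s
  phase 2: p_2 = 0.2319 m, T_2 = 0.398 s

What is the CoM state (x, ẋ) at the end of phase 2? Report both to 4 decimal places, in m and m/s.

x = -0.3073, ẋ = -2.1745

phase 1: p=0.1380, T=0.540, ωT=2.254122, cosh=4.815945, sinh=4.710980; start (x,ẋ)=(0.122200, 0.018900) → end (x,ẋ)=(0.083238, -0.219686)
phase 2: p=0.2319, T=0.398, ωT=1.661371, cosh=2.728203, sinh=2.538325; start (x,ẋ)=(0.083238, -0.219686) → end (x,ẋ)=(-0.307268, -2.174531)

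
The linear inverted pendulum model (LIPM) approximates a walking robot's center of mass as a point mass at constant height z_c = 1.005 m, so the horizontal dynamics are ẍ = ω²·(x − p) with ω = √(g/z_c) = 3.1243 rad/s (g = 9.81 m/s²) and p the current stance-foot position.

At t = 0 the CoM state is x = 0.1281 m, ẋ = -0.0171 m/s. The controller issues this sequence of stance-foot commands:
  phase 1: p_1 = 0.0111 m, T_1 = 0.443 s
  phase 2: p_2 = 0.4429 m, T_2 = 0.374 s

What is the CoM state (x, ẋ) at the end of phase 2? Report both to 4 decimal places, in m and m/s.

phase 1: p=0.0111, T=0.443, ωT=1.384065, cosh=2.120825, sinh=1.870267; start (x,ẋ)=(0.128100, -0.017100) → end (x,ẋ)=(0.249000, 0.647397)
phase 2: p=0.4429, T=0.374, ωT=1.168488, cosh=1.763981, sinh=1.453144; start (x,ẋ)=(0.249000, 0.647397) → end (x,ẋ)=(0.401975, 0.261679)

x = 0.4020, ẋ = 0.2617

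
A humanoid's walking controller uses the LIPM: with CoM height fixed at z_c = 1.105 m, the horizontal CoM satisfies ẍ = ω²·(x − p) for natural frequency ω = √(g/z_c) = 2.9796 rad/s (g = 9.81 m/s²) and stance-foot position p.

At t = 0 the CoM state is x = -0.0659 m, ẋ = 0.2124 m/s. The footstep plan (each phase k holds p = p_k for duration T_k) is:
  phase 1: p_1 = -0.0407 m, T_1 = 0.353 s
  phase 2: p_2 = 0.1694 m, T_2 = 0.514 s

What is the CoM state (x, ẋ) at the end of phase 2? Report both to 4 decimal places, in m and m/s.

phase 1: p=-0.0407, T=0.353, ωT=1.051799, cosh=1.606052, sinh=1.256744; start (x,ẋ)=(-0.065900, 0.212400) → end (x,ẋ)=(0.008414, 0.246762)
phase 2: p=0.1694, T=0.514, ωT=1.531514, cosh=2.420692, sinh=2.204484; start (x,ẋ)=(0.008414, 0.246762) → end (x,ẋ)=(-0.037728, -0.460098)

x = -0.0377, ẋ = -0.4601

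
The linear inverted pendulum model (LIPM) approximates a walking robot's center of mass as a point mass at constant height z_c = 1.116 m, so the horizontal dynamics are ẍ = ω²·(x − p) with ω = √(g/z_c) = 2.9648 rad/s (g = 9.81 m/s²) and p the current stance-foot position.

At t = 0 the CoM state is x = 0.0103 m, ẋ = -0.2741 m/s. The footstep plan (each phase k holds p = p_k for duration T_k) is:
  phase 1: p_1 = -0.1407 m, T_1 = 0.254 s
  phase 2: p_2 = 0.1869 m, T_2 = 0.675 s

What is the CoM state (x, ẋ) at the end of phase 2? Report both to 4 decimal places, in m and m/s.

phase 1: p=-0.1407, T=0.254, ωT=0.753059, cosh=1.297205, sinh=0.826281; start (x,ẋ)=(0.010300, -0.274100) → end (x,ẋ)=(-0.021213, 0.014350)
phase 2: p=0.1869, T=0.675, ωT=2.001240, cosh=3.766696, sinh=3.631528; start (x,ẋ)=(-0.021213, 0.014350) → end (x,ẋ)=(-0.579421, -2.186650)

x = -0.5794, ẋ = -2.1867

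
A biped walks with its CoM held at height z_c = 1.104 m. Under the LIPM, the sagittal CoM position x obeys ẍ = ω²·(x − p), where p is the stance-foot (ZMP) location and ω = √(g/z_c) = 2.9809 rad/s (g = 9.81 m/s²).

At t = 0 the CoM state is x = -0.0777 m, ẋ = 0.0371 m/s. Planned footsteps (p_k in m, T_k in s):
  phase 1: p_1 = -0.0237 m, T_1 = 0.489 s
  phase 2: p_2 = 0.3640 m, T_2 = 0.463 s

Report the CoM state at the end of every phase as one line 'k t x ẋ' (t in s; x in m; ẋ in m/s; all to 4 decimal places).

1 0.4890 -0.1207 -0.2430
2 0.9520 -0.8122 -3.2038

phase 1: p=-0.0237, T=0.489, ωT=1.457660, cosh=2.264338, sinh=2.031558; start (x,ẋ)=(-0.077700, 0.037100) → end (x,ẋ)=(-0.120690, -0.243010)
phase 2: p=0.3640, T=0.463, ωT=1.380157, cosh=2.113532, sinh=1.861993; start (x,ẋ)=(-0.120690, -0.243010) → end (x,ẋ)=(-0.812201, -3.203838)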